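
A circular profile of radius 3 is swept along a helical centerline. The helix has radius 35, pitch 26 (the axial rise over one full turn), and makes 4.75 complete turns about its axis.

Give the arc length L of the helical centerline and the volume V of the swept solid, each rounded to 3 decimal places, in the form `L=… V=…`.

L=1051.855 V=29740.496

2πR = 2π·35 = 219.911486
per-turn = √(219.911486² + 26²) = √(48361.0616 + 676) = √49037.0616 = 221.443134
L = 4.75 × 221.443134 = 1051.854886
V = π·3² × L = 28.274334 × 1051.854886 = 29740.496247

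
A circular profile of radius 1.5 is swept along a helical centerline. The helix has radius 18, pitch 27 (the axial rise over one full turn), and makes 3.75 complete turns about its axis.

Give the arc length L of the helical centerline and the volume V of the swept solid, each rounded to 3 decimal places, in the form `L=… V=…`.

2πR = 2π·18 = 113.097336
per-turn = √(113.097336² + 27²) = √(12791.0073 + 729) = √13520.0073 = 116.275566
L = 3.75 × 116.275566 = 436.033373
V = π·1.5² × L = 7.068583 × 436.033373 = 3082.138296

L=436.033 V=3082.138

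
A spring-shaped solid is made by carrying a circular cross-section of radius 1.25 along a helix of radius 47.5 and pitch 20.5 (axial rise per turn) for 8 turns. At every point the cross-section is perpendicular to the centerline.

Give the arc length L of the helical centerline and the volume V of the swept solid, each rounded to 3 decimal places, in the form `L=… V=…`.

L=2393.236 V=11747.771

2πR = 2π·47.5 = 298.451302
per-turn = √(298.451302² + 20.5²) = √(89073.1797 + 420.25) = √89493.4297 = 299.154525
L = 8 × 299.154525 = 2393.236199
V = π·1.25² × L = 4.908739 × 2393.236199 = 11747.770718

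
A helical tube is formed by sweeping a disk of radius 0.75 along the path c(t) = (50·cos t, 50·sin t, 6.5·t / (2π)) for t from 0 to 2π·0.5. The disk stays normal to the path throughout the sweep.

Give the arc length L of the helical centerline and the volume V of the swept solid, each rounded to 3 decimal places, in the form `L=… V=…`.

2πR = 2π·50 = 314.159265
per-turn = √(314.159265² + 6.5²) = √(98696.0440 + 42.25) = √98738.2940 = 314.226501
L = 0.5 × 314.226501 = 157.113251
V = π·0.75² × L = 1.767146 × 157.113251 = 277.642031

L=157.113 V=277.642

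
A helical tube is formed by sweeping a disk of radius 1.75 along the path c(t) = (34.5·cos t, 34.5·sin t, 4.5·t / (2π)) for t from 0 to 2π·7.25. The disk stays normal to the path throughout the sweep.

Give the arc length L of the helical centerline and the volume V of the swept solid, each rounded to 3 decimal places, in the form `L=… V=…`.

2πR = 2π·34.5 = 216.769893
per-turn = √(216.769893² + 4.5²) = √(46989.1866 + 20.25) = √47009.4366 = 216.816597
L = 7.25 × 216.816597 = 1571.920325
V = π·1.75² × L = 9.621128 × 1571.920325 = 15123.645871

L=1571.920 V=15123.646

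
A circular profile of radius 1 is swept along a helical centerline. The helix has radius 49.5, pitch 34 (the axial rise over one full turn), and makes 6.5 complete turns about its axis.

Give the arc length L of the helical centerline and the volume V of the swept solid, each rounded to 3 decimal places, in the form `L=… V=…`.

2πR = 2π·49.5 = 311.017673
per-turn = √(311.017673² + 34²) = √(96731.9927 + 1156) = √97887.9927 = 312.870569
L = 6.5 × 312.870569 = 2033.658696
V = π·1² × L = 3.141593 × 2033.658696 = 6388.927220

L=2033.659 V=6388.927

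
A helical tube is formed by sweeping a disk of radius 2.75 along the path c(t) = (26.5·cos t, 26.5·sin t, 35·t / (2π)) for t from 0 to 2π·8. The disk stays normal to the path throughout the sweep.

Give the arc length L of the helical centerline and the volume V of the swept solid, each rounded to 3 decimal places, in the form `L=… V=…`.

2πR = 2π·26.5 = 166.504411
per-turn = √(166.504411² + 35²) = √(27723.7188 + 1225) = √28948.7188 = 170.143230
L = 8 × 170.143230 = 1361.145841
V = π·2.75² × L = 23.758294 × 1361.145841 = 32338.503673

L=1361.146 V=32338.504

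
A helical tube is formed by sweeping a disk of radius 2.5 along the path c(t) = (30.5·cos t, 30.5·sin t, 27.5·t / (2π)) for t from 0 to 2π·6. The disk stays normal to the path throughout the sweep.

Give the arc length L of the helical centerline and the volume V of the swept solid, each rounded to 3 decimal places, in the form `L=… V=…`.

L=1161.601 V=22807.989

2πR = 2π·30.5 = 191.637152
per-turn = √(191.637152² + 27.5²) = √(36724.7980 + 756.25) = √37481.0480 = 193.600227
L = 6 × 193.600227 = 1161.601363
V = π·2.5² × L = 19.634954 × 1161.601363 = 22807.989433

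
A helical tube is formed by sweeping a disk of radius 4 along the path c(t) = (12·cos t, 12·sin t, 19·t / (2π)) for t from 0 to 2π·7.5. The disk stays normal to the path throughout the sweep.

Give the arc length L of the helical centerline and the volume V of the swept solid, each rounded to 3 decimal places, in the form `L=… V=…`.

L=583.165 V=29313.071

2πR = 2π·12 = 75.398224
per-turn = √(75.398224² + 19²) = √(5684.8921 + 361) = √6045.8921 = 77.755335
L = 7.5 × 77.755335 = 583.165013
V = π·4² × L = 50.265482 × 583.165013 = 29313.070740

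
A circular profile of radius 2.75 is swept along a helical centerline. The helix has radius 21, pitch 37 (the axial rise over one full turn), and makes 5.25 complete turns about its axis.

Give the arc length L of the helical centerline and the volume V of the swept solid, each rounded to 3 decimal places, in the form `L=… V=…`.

2πR = 2π·21 = 131.946891
per-turn = √(131.946891² + 37²) = √(17409.9822 + 1369) = √18778.9822 = 137.036426
L = 5.25 × 137.036426 = 719.441239
V = π·2.75² × L = 23.758294 × 719.441239 = 17092.696782

L=719.441 V=17092.697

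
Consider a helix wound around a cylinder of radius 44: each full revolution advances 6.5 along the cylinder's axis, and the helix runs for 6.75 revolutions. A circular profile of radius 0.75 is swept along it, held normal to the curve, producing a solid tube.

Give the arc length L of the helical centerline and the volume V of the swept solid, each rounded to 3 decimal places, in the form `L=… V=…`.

L=1866.622 V=3298.593

2πR = 2π·44 = 276.460154
per-turn = √(276.460154² + 6.5²) = √(76430.2165 + 42.25) = √76472.4665 = 276.536555
L = 6.75 × 276.536555 = 1866.621749
V = π·0.75² × L = 1.767146 × 1866.621749 = 3298.592910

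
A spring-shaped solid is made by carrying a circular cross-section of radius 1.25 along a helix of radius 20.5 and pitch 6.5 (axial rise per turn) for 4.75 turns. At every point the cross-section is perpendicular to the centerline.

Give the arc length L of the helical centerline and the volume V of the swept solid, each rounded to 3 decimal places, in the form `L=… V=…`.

L=612.604 V=3007.111

2πR = 2π·20.5 = 128.805299
per-turn = √(128.805299² + 6.5²) = √(16590.8050 + 42.25) = √16633.0550 = 128.969202
L = 4.75 × 128.969202 = 612.603708
V = π·1.25² × L = 4.908739 × 612.603708 = 3007.111421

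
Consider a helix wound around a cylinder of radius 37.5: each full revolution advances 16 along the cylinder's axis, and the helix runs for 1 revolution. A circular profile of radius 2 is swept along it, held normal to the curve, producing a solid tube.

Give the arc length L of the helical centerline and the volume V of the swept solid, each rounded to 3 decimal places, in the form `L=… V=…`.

L=236.162 V=2967.700

2πR = 2π·37.5 = 235.619449
per-turn = √(235.619449² + 16²) = √(55516.5248 + 256) = √55772.5248 = 236.162073
L = 1 × 236.162073 = 236.162073
V = π·2² × L = 12.566371 × 236.162073 = 2967.700135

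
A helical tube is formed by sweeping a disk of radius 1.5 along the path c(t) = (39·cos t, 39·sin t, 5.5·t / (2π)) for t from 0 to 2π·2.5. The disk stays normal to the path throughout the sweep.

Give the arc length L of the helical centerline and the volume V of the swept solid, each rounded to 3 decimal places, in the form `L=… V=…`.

L=612.765 V=4331.380

2πR = 2π·39 = 245.044227
per-turn = √(245.044227² + 5.5²) = √(60046.6732 + 30.25) = √60076.9232 = 245.105943
L = 2.5 × 245.105943 = 612.764857
V = π·1.5² × L = 7.068583 × 612.764857 = 4331.379539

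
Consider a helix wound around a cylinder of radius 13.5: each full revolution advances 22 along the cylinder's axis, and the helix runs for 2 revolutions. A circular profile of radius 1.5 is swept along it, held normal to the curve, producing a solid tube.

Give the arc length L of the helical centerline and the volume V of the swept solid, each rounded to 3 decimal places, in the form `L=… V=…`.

L=175.259 V=1238.834

2πR = 2π·13.5 = 84.823002
per-turn = √(84.823002² + 22²) = √(7194.9416 + 484) = √7678.9416 = 87.629570
L = 2 × 87.629570 = 175.259141
V = π·1.5² × L = 7.068583 × 175.259141 = 1238.833866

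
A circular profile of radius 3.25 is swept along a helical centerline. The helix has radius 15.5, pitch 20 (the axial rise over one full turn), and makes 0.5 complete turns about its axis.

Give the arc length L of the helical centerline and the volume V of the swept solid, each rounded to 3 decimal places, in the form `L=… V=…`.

2πR = 2π·15.5 = 97.389372
per-turn = √(97.389372² + 20²) = √(9484.6898 + 400) = √9884.6898 = 99.421777
L = 0.5 × 99.421777 = 49.710889
V = π·3.25² × L = 33.183072 × 49.710889 = 1649.560020

L=49.711 V=1649.560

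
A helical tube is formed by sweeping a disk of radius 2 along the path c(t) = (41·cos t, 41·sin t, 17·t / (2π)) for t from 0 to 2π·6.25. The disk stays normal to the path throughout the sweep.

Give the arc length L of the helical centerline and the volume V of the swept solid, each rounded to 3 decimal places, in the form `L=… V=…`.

L=1613.568 V=20276.696

2πR = 2π·41 = 257.610598
per-turn = √(257.610598² + 17²) = √(66363.2200 + 289) = √66652.2200 = 258.170912
L = 6.25 × 258.170912 = 1613.568202
V = π·2² × L = 12.566371 × 1613.568202 = 20276.696042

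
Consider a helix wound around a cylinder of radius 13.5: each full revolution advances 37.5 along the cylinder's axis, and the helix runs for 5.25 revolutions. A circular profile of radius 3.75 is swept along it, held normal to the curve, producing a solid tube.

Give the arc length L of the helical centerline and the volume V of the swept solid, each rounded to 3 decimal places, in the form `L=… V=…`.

2πR = 2π·13.5 = 84.823002
per-turn = √(84.823002² + 37.5²) = √(7194.9416 + 1406.25) = √8601.1916 = 92.742609
L = 5.25 × 92.742609 = 486.898700
V = π·3.75² × L = 44.178647 × 486.898700 = 21510.525626

L=486.899 V=21510.526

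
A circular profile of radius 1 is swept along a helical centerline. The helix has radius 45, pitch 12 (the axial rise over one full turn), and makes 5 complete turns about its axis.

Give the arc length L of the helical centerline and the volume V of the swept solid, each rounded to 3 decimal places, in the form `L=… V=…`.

2πR = 2π·45 = 282.743339
per-turn = √(282.743339² + 12²) = √(79943.7956 + 144) = √80087.7956 = 282.997872
L = 5 × 282.997872 = 1414.989361
V = π·1² × L = 3.141593 × 1414.989361 = 4445.320181

L=1414.989 V=4445.320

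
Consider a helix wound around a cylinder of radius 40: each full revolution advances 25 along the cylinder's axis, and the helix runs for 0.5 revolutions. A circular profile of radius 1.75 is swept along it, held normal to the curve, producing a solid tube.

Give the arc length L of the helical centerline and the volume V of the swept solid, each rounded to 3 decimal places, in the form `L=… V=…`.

2πR = 2π·40 = 251.327412
per-turn = √(251.327412² + 25²) = √(63165.4682 + 625) = √63790.4682 = 252.567750
L = 0.5 × 252.567750 = 126.283875
V = π·1.75² × L = 9.621128 × 126.283875 = 1214.993261

L=126.284 V=1214.993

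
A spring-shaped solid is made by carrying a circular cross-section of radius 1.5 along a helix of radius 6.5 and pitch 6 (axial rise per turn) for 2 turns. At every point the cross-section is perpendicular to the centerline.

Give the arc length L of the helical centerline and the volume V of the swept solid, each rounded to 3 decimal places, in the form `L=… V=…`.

2πR = 2π·6.5 = 40.840704
per-turn = √(40.840704² + 6²) = √(1667.9631 + 36) = √1703.9631 = 41.279088
L = 2 × 41.279088 = 82.558177
V = π·1.5² × L = 7.068583 × 82.558177 = 583.569365

L=82.558 V=583.569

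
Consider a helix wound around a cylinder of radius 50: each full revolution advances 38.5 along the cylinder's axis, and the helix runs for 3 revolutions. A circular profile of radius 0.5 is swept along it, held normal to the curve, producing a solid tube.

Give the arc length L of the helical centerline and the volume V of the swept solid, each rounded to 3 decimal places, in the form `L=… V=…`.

2πR = 2π·50 = 314.159265
per-turn = √(314.159265² + 38.5²) = √(98696.0440 + 1482.25) = √100178.2940 = 316.509548
L = 3 × 316.509548 = 949.528644
V = π·0.5² × L = 0.785398 × 949.528644 = 745.758053

L=949.529 V=745.758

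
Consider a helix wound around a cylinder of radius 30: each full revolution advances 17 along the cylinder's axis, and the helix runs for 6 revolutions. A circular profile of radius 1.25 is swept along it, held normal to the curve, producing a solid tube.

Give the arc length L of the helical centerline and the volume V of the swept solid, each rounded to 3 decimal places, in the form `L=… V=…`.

2πR = 2π·30 = 188.495559
per-turn = √(188.495559² + 17²) = √(35530.5758 + 289) = √35819.5758 = 189.260603
L = 6 × 189.260603 = 1135.563618
V = π·1.25² × L = 4.908739 × 1135.563618 = 5574.184875

L=1135.564 V=5574.185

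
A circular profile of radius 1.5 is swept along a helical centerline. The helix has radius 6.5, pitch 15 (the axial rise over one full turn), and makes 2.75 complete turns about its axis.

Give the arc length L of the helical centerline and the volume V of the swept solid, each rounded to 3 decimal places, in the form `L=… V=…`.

L=119.648 V=845.739

2πR = 2π·6.5 = 40.840704
per-turn = √(40.840704² + 15²) = √(1667.9631 + 225) = √1892.9631 = 43.508196
L = 2.75 × 43.508196 = 119.647540
V = π·1.5² × L = 7.068583 × 119.647540 = 845.738622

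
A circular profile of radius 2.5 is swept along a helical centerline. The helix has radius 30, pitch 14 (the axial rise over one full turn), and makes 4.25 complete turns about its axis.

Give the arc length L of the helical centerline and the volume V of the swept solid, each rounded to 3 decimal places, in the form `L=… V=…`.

2πR = 2π·30 = 188.495559
per-turn = √(188.495559² + 14²) = √(35530.5758 + 196) = √35726.5758 = 189.014750
L = 4.25 × 189.014750 = 803.312689
V = π·2.5² × L = 19.634954 × 803.312689 = 15773.007763

L=803.313 V=15773.008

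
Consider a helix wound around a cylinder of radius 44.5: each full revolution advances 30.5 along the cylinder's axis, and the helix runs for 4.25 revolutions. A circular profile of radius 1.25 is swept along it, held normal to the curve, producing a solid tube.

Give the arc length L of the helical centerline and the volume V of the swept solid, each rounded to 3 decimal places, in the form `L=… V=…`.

L=1195.357 V=5867.693

2πR = 2π·44.5 = 279.601746
per-turn = √(279.601746² + 30.5²) = √(78177.1365 + 930.25) = √79107.3865 = 281.260354
L = 4.25 × 281.260354 = 1195.356502
V = π·1.25² × L = 4.908739 × 1195.356502 = 5867.692510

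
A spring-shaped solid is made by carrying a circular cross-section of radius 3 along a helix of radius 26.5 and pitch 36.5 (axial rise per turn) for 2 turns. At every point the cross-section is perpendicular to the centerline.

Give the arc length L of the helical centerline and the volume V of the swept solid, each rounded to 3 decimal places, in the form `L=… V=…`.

2πR = 2π·26.5 = 166.504411
per-turn = √(166.504411² + 36.5²) = √(27723.7188 + 1332.25) = √29055.9688 = 170.458114
L = 2 × 170.458114 = 340.916229
V = π·3² × L = 28.274334 × 340.916229 = 9639.179279

L=340.916 V=9639.179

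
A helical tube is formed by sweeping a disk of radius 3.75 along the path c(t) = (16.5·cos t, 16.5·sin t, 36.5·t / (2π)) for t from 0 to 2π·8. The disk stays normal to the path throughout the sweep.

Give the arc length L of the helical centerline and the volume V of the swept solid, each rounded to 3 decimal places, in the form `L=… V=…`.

2πR = 2π·16.5 = 103.672558
per-turn = √(103.672558² + 36.5²) = √(10747.9992 + 1332.25) = √12080.2492 = 109.910187
L = 8 × 109.910187 = 879.281496
V = π·3.75² × L = 44.178647 × 879.281496 = 38845.466532

L=879.281 V=38845.467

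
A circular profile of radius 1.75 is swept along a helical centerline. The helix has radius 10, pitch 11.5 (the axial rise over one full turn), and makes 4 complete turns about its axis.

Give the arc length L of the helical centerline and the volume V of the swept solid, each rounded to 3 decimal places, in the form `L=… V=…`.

L=255.502 V=2458.221

2πR = 2π·10 = 62.831853
per-turn = √(62.831853² + 11.5²) = √(3947.8418 + 132.25) = √4080.0918 = 63.875596
L = 4 × 63.875596 = 255.502384
V = π·1.75² × L = 9.621128 × 255.502384 = 2458.221012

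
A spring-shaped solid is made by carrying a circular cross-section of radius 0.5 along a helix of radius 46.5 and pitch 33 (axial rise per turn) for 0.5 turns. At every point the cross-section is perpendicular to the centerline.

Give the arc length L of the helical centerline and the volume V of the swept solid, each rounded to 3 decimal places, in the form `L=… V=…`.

L=147.013 V=115.464

2πR = 2π·46.5 = 292.168117
per-turn = √(292.168117² + 33²) = √(85362.2085 + 1089) = √86451.2085 = 294.025864
L = 0.5 × 294.025864 = 147.012932
V = π·0.5² × L = 0.785398 × 147.012932 = 115.463687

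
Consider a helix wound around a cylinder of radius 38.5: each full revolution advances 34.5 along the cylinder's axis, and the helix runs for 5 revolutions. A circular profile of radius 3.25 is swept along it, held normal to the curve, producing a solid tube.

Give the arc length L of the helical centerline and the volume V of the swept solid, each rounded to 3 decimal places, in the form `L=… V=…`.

L=1221.752 V=40541.491

2πR = 2π·38.5 = 241.902634
per-turn = √(241.902634² + 34.5²) = √(58516.8845 + 1190.25) = √59707.1345 = 244.350434
L = 5 × 244.350434 = 1221.752169
V = π·3.25² × L = 33.183072 × 1221.752169 = 40541.490682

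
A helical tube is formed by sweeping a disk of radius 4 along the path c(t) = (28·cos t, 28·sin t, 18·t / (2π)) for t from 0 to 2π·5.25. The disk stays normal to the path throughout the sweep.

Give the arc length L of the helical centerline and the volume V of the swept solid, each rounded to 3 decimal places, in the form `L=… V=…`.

L=928.450 V=46668.986

2πR = 2π·28 = 175.929189
per-turn = √(175.929189² + 18²) = √(30951.0794 + 324) = √31275.0794 = 176.847616
L = 5.25 × 176.847616 = 928.449986
V = π·4² × L = 50.265482 × 928.449986 = 46668.986471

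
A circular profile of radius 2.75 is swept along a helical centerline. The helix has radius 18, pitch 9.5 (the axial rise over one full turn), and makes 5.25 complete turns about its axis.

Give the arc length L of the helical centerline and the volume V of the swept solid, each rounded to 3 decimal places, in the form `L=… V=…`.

L=595.852 V=14156.428

2πR = 2π·18 = 113.097336
per-turn = √(113.097336² + 9.5²) = √(12791.0073 + 90.25) = √12881.2573 = 113.495627
L = 5.25 × 113.495627 = 595.852041
V = π·2.75² × L = 23.758294 × 595.852041 = 14156.428228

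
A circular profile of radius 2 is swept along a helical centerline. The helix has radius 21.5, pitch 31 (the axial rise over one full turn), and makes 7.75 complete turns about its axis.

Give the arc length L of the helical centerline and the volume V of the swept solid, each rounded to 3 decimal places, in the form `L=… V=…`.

2πR = 2π·21.5 = 135.088484
per-turn = √(135.088484² + 31²) = √(18248.8985 + 961) = √19209.8985 = 138.599778
L = 7.75 × 138.599778 = 1074.148282
V = π·2² × L = 12.566371 × 1074.148282 = 13498.145402

L=1074.148 V=13498.145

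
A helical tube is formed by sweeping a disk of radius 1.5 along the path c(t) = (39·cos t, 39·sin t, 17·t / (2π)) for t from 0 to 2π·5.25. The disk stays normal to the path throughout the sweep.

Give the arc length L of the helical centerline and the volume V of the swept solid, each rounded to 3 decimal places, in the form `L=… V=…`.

L=1289.574 V=9115.464

2πR = 2π·39 = 245.044227
per-turn = √(245.044227² + 17²) = √(60046.6732 + 289) = √60335.6732 = 245.633209
L = 5.25 × 245.633209 = 1289.574345
V = π·1.5² × L = 7.068583 × 1289.574345 = 9115.463901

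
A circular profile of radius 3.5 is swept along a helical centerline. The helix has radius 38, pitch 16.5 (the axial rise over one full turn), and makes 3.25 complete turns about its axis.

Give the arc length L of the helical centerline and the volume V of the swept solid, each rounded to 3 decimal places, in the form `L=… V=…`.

2πR = 2π·38 = 238.761042
per-turn = √(238.761042² + 16.5²) = √(57006.8350 + 272.25) = √57279.0850 = 239.330493
L = 3.25 × 239.330493 = 777.824103
V = π·3.5² × L = 38.484510 × 777.824103 = 29934.179483

L=777.824 V=29934.179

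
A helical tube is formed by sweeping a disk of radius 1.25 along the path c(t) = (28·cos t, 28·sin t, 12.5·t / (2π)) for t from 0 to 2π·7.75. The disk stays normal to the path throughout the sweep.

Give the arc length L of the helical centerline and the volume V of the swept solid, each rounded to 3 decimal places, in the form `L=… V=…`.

2πR = 2π·28 = 175.929189
per-turn = √(175.929189² + 12.5²) = √(30951.0794 + 156.25) = √31107.3294 = 176.372700
L = 7.75 × 176.372700 = 1366.888427
V = π·1.25² × L = 4.908739 × 1366.888427 = 6709.697876

L=1366.888 V=6709.698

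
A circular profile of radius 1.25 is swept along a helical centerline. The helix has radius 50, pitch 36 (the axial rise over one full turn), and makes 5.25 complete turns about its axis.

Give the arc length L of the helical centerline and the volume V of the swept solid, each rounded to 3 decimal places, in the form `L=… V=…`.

2πR = 2π·50 = 314.159265
per-turn = √(314.159265² + 36²) = √(98696.0440 + 1296) = √99992.0440 = 316.215186
L = 5.25 × 316.215186 = 1660.129728
V = π·1.25² × L = 4.908739 × 1660.129728 = 8149.142745

L=1660.130 V=8149.143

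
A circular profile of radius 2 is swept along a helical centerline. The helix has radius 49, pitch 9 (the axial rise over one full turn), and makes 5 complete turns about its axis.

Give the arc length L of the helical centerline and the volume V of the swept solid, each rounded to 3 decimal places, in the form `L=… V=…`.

L=1540.038 V=19352.688

2πR = 2π·49 = 307.876080
per-turn = √(307.876080² + 9²) = √(94787.6807 + 81) = √94868.6807 = 308.007598
L = 5 × 308.007598 = 1540.037992
V = π·2² × L = 12.566371 × 1540.037992 = 19352.688167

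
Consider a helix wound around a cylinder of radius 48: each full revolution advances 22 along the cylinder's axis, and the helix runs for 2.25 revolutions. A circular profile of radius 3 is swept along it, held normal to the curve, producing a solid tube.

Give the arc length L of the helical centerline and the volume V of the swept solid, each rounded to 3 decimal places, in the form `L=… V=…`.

2πR = 2π·48 = 301.592895
per-turn = √(301.592895² + 22²) = √(90958.2742 + 484) = √91442.2742 = 302.394236
L = 2.25 × 302.394236 = 680.387032
V = π·3² × L = 28.274334 × 680.387032 = 19237.490104

L=680.387 V=19237.490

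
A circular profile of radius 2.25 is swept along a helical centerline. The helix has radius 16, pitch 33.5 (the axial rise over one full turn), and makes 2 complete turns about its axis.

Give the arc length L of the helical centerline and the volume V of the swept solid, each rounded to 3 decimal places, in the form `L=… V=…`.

L=211.931 V=3370.623

2πR = 2π·16 = 100.530965
per-turn = √(100.530965² + 33.5²) = √(10106.4749 + 1122.25) = √11228.7249 = 105.965678
L = 2 × 105.965678 = 211.931356
V = π·2.25² × L = 15.904313 × 211.931356 = 3370.622579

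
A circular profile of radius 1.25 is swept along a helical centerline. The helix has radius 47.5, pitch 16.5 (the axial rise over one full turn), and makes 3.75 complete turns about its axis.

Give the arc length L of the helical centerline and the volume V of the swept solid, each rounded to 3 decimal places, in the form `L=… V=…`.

L=1120.901 V=5502.212

2πR = 2π·47.5 = 298.451302
per-turn = √(298.451302² + 16.5²) = √(89073.1797 + 272.25) = √89345.4297 = 298.907059
L = 3.75 × 298.907059 = 1120.901470
V = π·1.25² × L = 4.908739 × 1120.901470 = 5502.212224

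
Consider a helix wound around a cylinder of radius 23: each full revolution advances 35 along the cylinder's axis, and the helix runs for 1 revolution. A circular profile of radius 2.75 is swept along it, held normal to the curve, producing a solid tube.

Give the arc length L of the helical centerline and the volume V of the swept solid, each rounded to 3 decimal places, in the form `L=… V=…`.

2πR = 2π·23 = 144.513262
per-turn = √(144.513262² + 35²) = √(20884.0829 + 1225) = √22109.0829 = 148.691233
L = 1 × 148.691233 = 148.691233
V = π·2.75² × L = 23.758294 × 148.691233 = 3532.650106

L=148.691 V=3532.650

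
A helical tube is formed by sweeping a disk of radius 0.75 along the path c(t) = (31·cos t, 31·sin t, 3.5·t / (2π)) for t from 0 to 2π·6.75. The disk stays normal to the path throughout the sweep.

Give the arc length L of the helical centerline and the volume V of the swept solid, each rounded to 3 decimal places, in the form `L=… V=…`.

2πR = 2π·31 = 194.778745
per-turn = √(194.778745² + 3.5²) = √(37938.7593 + 12.25) = √37951.0093 = 194.810188
L = 6.75 × 194.810188 = 1314.968768
V = π·0.75² × L = 1.767146 × 1314.968768 = 2323.741625

L=1314.969 V=2323.742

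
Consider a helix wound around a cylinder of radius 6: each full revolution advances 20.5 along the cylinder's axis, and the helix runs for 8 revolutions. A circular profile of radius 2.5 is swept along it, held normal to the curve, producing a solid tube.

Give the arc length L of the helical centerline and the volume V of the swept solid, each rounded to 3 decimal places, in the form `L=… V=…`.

2πR = 2π·6 = 37.699112
per-turn = √(37.699112² + 20.5²) = √(1421.2230 + 420.25) = √1841.4730 = 42.912388
L = 8 × 42.912388 = 343.299103
V = π·2.5² × L = 19.634954 × 343.299103 = 6740.662126

L=343.299 V=6740.662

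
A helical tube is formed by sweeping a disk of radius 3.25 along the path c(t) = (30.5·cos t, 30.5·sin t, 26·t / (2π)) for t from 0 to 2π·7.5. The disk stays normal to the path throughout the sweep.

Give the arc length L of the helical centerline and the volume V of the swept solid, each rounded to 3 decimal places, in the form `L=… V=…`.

L=1450.446 V=48130.269

2πR = 2π·30.5 = 191.637152
per-turn = √(191.637152² + 26²) = √(36724.7980 + 676) = √37400.7980 = 193.392859
L = 7.5 × 193.392859 = 1450.446444
V = π·3.25² × L = 33.183072 × 1450.446444 = 48130.269360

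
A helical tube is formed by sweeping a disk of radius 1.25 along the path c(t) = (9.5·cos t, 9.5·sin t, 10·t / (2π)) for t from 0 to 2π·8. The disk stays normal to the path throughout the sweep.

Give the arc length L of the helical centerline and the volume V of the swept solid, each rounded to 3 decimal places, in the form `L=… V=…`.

2πR = 2π·9.5 = 59.690260
per-turn = √(59.690260² + 10²) = √(3562.9272 + 100) = √3662.9272 = 60.522121
L = 8 × 60.522121 = 484.176972
V = π·1.25² × L = 4.908739 × 484.176972 = 2376.698153

L=484.177 V=2376.698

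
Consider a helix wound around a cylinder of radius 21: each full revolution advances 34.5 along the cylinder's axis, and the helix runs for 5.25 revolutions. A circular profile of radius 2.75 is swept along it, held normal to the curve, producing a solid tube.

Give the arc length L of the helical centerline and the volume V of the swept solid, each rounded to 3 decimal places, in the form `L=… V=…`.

L=716.009 V=17011.153

2πR = 2π·21 = 131.946891
per-turn = √(131.946891² + 34.5²) = √(17409.9822 + 1190.25) = √18600.2322 = 136.382668
L = 5.25 × 136.382668 = 716.009008
V = π·2.75² × L = 23.758294 × 716.009008 = 17011.152827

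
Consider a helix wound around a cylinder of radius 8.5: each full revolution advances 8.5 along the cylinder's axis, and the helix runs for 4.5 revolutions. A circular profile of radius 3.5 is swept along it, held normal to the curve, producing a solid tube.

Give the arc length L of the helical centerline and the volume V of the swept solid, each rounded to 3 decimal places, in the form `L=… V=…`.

L=243.357 V=9365.461

2πR = 2π·8.5 = 53.407075
per-turn = √(53.407075² + 8.5²) = √(2852.3157 + 72.25) = √2924.5657 = 54.079254
L = 4.5 × 54.079254 = 243.356641
V = π·3.5² × L = 38.484510 × 243.356641 = 9365.461097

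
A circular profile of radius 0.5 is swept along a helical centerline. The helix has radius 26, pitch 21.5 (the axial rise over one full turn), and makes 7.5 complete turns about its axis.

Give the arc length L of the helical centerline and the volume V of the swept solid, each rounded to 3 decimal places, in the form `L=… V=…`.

L=1235.787 V=970.584

2πR = 2π·26 = 163.362818
per-turn = √(163.362818² + 21.5²) = √(26687.4103 + 462.25) = √27149.6603 = 164.771540
L = 7.5 × 164.771540 = 1235.786548
V = π·0.5² × L = 0.785398 × 1235.786548 = 970.584485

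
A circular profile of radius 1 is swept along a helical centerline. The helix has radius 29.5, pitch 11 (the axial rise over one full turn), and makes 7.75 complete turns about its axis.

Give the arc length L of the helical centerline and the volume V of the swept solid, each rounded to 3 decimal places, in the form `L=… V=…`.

2πR = 2π·29.5 = 185.353967
per-turn = √(185.353967² + 11²) = √(34356.0929 + 121) = √34477.0929 = 185.680082
L = 7.75 × 185.680082 = 1439.020637
V = π·1² × L = 3.141593 × 1439.020637 = 4520.816661

L=1439.021 V=4520.817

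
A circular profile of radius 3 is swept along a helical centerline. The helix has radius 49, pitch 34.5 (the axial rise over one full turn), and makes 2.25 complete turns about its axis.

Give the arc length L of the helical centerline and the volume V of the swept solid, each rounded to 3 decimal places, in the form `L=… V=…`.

2πR = 2π·49 = 307.876080
per-turn = √(307.876080² + 34.5²) = √(94787.6807 + 1190.25) = √95977.9307 = 309.803051
L = 2.25 × 309.803051 = 697.056866
V = π·3² × L = 28.274334 × 697.056866 = 19708.818556

L=697.057 V=19708.819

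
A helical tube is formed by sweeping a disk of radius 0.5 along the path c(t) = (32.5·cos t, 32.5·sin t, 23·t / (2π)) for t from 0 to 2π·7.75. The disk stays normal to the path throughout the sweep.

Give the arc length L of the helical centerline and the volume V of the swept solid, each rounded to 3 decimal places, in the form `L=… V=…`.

2πR = 2π·32.5 = 204.203522
per-turn = √(204.203522² + 23²) = √(41699.0786 + 529) = √42228.0786 = 205.494717
L = 7.75 × 205.494717 = 1592.584054
V = π·0.5² × L = 0.785398 × 1592.584054 = 1250.812591

L=1592.584 V=1250.813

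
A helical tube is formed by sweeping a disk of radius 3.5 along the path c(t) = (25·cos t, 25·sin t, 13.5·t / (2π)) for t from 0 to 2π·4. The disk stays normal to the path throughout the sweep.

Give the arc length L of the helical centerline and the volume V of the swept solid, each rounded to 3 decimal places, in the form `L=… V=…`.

L=630.635 V=24269.669

2πR = 2π·25 = 157.079633
per-turn = √(157.079633² + 13.5²) = √(24674.0110 + 182.25) = √24856.2610 = 157.658685
L = 4 × 157.658685 = 630.634741
V = π·3.5² × L = 38.484510 × 630.634741 = 24269.668985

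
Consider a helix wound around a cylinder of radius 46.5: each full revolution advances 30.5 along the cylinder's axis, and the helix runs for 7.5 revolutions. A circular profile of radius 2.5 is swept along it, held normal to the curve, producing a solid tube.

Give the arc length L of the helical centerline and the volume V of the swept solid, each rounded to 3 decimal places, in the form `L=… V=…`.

2πR = 2π·46.5 = 292.168117
per-turn = √(292.168117² + 30.5²) = √(85362.2085 + 930.25) = √86292.4585 = 293.755780
L = 7.5 × 293.755780 = 2203.168352
V = π·2.5² × L = 19.634954 × 2203.168352 = 43259.109439

L=2203.168 V=43259.109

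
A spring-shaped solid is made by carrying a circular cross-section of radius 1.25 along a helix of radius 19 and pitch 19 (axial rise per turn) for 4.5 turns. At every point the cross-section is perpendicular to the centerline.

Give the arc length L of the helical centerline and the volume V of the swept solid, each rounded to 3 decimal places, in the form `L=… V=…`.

L=543.974 V=2670.225

2πR = 2π·19 = 119.380521
per-turn = √(119.380521² + 19²) = √(14251.7088 + 361) = √14612.7088 = 120.883037
L = 4.5 × 120.883037 = 543.973669
V = π·1.25² × L = 4.908739 × 543.973669 = 2670.224502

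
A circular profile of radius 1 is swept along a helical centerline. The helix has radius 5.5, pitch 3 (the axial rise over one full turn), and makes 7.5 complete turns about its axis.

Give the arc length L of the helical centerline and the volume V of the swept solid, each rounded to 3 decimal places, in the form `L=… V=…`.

2πR = 2π·5.5 = 34.557519
per-turn = √(34.557519² + 3²) = √(1194.2221 + 9) = √1203.2221 = 34.687492
L = 7.5 × 34.687492 = 260.156193
V = π·1² × L = 3.141593 × 260.156193 = 817.304786

L=260.156 V=817.305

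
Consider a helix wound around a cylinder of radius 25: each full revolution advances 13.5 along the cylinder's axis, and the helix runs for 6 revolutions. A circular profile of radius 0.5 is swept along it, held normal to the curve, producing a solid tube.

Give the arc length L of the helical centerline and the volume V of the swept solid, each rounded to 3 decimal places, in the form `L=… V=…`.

2πR = 2π·25 = 157.079633
per-turn = √(157.079633² + 13.5²) = √(24674.0110 + 182.25) = √24856.2610 = 157.658685
L = 6 × 157.658685 = 945.952111
V = π·0.5² × L = 0.785398 × 945.952111 = 742.949051

L=945.952 V=742.949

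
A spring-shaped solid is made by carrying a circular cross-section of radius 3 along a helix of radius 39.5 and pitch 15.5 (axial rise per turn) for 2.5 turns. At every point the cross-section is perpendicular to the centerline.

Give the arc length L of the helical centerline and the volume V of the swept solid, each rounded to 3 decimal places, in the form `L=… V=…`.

2πR = 2π·39.5 = 248.185820
per-turn = √(248.185820² + 15.5²) = √(61596.2011 + 240.25) = √61836.4511 = 248.669361
L = 2.5 × 248.669361 = 621.673402
V = π·3² × L = 28.274334 × 621.673402 = 17577.401343

L=621.673 V=17577.401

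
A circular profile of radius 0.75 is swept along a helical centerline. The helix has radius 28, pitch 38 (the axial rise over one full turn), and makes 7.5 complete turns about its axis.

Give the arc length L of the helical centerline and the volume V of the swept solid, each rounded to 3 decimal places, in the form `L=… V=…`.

2πR = 2π·28 = 175.929189
per-turn = √(175.929189² + 38²) = √(30951.0794 + 1444) = √32395.0794 = 179.986331
L = 7.5 × 179.986331 = 1349.897484
V = π·0.75² × L = 1.767146 × 1349.897484 = 2385.465760

L=1349.897 V=2385.466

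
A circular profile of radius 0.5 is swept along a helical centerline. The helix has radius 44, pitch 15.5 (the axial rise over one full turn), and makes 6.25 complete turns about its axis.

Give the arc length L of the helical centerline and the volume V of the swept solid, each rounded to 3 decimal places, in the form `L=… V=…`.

L=1730.590 V=1359.202

2πR = 2π·44 = 276.460154
per-turn = √(276.460154² + 15.5²) = √(76430.2165 + 240.25) = √76670.4665 = 276.894324
L = 6.25 × 276.894324 = 1730.589523
V = π·0.5² × L = 0.785398 × 1730.589523 = 1359.201833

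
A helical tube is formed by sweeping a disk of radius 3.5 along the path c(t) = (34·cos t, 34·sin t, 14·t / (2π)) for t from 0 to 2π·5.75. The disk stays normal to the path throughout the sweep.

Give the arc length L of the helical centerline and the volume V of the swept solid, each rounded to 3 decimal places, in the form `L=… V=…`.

2πR = 2π·34 = 213.628300
per-turn = √(213.628300² + 14²) = √(45637.0508 + 196) = √45833.0508 = 214.086550
L = 5.75 × 214.086550 = 1230.997661
V = π·3.5² × L = 38.484510 × 1230.997661 = 47374.341788

L=1230.998 V=47374.342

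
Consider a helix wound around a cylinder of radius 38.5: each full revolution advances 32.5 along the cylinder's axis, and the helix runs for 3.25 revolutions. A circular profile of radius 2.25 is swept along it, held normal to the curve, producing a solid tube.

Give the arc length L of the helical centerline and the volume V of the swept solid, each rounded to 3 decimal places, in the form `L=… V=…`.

L=793.247 V=12616.053

2πR = 2π·38.5 = 241.902634
per-turn = √(241.902634² + 32.5²) = √(58516.8845 + 1056.25) = √59573.1345 = 244.076083
L = 3.25 × 244.076083 = 793.247271
V = π·2.25² × L = 15.904313 × 793.247271 = 12616.052734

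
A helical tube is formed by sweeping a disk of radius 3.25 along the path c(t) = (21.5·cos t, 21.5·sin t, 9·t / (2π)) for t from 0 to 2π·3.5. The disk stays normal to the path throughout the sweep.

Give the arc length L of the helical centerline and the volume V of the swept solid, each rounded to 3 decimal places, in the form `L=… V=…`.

L=473.858 V=15724.059

2πR = 2π·21.5 = 135.088484
per-turn = √(135.088484² + 9²) = √(18248.8985 + 81) = √18329.8985 = 135.387956
L = 3.5 × 135.387956 = 473.857845
V = π·3.25² × L = 33.183072 × 473.857845 = 15724.059173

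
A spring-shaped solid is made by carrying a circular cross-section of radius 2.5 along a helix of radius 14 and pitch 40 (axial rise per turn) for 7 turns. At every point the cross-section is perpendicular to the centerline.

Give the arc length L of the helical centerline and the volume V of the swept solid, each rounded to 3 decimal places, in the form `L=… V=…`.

L=676.425 V=13281.573

2πR = 2π·14 = 87.964594
per-turn = √(87.964594² + 40²) = √(7737.7699 + 1600) = √9337.7699 = 96.632137
L = 7 × 96.632137 = 676.424957
V = π·2.5² × L = 19.634954 × 676.424957 = 13281.572976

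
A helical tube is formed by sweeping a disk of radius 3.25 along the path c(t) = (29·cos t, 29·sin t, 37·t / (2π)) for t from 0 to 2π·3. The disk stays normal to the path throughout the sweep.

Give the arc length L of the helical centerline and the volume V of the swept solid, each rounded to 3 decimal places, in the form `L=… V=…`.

L=557.793 V=18509.289

2πR = 2π·29 = 182.212374
per-turn = √(182.212374² + 37²) = √(33201.3492 + 1369) = √34570.3492 = 185.931033
L = 3 × 185.931033 = 557.793100
V = π·3.25² × L = 33.183072 × 557.793100 = 18509.288837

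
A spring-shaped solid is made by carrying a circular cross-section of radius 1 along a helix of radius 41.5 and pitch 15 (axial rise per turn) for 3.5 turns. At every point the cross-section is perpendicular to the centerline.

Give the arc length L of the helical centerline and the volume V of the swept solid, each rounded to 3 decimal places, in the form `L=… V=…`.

2πR = 2π·41.5 = 260.752190
per-turn = √(260.752190² + 15²) = √(67991.7047 + 225) = √68216.7047 = 261.183278
L = 3.5 × 261.183278 = 914.141473
V = π·1² × L = 3.141593 × 914.141473 = 2871.860136

L=914.141 V=2871.860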